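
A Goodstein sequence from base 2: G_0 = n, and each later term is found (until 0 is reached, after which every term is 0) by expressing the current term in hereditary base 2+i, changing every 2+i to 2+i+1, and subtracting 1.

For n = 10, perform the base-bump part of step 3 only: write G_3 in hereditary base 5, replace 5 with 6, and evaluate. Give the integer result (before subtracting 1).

279936

(0) 10|_2 = 2^(2 + 1) + 2 ↦ 3^(3 + 1) + 3|_3 = 84 ⇒ 83
(1) 83|_3 = 3^(3 + 1) + 2 ↦ 4^(4 + 1) + 2|_4 = 1026 ⇒ 1025
(2) 1025|_4 = 4^(4 + 1) + 1 ↦ 5^(5 + 1) + 1|_5 = 15626 ⇒ 15625
(3) 15625|_5 = 5^(5 + 1) ↦ 6^(6 + 1)|_6 = 279936 ⇒ 279935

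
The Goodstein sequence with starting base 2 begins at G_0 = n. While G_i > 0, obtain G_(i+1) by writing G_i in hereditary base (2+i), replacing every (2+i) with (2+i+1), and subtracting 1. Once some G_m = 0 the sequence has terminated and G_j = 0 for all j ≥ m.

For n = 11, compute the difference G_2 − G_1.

i=0: 11 = 2^(2 + 1) + 2 + 1 (b=2); 2→3: 3^(3 + 1) + 3 + 1 = 85; 85−1 = 84
i=1: 84 = 3^(3 + 1) + 3 (b=3); 3→4: 4^(4 + 1) + 4 = 1028; 1028−1 = 1027

943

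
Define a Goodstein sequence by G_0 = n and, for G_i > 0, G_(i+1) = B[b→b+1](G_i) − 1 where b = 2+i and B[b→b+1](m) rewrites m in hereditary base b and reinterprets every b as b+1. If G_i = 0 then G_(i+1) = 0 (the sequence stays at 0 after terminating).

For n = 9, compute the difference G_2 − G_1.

i=0: 9 = 2^(2 + 1) + 1 (b=2); 2→3: 3^(3 + 1) + 1 = 82; 82−1 = 81
i=1: 81 = 3^(3 + 1) (b=3); 3→4: 4^(4 + 1) = 1024; 1024−1 = 1023

942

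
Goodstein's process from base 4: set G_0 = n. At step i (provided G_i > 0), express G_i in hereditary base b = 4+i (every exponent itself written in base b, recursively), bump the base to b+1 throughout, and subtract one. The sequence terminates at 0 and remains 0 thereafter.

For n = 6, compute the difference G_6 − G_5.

-1

base 4: 6 = 4 + 2; at 5: 5 + 2 = 7; next = 6
base 5: 6 = 5 + 1; at 6: 6 + 1 = 7; next = 6
base 6: 6 = 6; at 7: 7 = 7; next = 6
base 7: 6 = 6; at 8: 6 = 6; next = 5
base 8: 5 = 5; at 9: 5 = 5; next = 4
base 9: 4 = 4; at 10: 4 = 4; next = 3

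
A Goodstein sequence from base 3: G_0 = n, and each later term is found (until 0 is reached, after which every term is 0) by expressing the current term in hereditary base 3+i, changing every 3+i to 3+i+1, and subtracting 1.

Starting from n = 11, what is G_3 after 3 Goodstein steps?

35

(0) 11|_3 = 3^2 + 2 ↦ 4^2 + 2|_4 = 18 ⇒ 17
(1) 17|_4 = 4^2 + 1 ↦ 5^2 + 1|_5 = 26 ⇒ 25
(2) 25|_5 = 5^2 ↦ 6^2|_6 = 36 ⇒ 35
(3) 35|_6 = 5·6 + 5 ↦ 5·7 + 5|_7 = 40 ⇒ 39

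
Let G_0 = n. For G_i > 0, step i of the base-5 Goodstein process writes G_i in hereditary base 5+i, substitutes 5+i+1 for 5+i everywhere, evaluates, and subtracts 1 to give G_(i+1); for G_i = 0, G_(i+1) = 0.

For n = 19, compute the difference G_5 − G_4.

i=0: 19 = 3·5 + 4 (b=5); 5→6: 3·6 + 4 = 22; 22−1 = 21
i=1: 21 = 3·6 + 3 (b=6); 6→7: 3·7 + 3 = 24; 24−1 = 23
i=2: 23 = 3·7 + 2 (b=7); 7→8: 3·8 + 2 = 26; 26−1 = 25
i=3: 25 = 3·8 + 1 (b=8); 8→9: 3·9 + 1 = 28; 28−1 = 27
i=4: 27 = 3·9 (b=9); 9→10: 3·10 = 30; 30−1 = 29

2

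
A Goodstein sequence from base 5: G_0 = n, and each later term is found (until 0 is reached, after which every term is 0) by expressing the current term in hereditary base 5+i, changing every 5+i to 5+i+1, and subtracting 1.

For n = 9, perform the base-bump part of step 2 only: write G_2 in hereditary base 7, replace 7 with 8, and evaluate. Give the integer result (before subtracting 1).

G_0 = 9. HB_5(9) = 5 + 4. Bump = 10. G_1 = 9.
G_1 = 9. HB_6(9) = 6 + 3. Bump = 10. G_2 = 9.
G_2 = 9. HB_7(9) = 7 + 2. Bump = 10. G_3 = 9.

10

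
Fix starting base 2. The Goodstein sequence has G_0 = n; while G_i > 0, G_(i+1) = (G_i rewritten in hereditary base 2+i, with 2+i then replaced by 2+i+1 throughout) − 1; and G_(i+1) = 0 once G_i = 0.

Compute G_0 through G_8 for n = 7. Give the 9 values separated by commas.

step 0: 7 = 2^2 + 2 + 1; sub 3 for 2: 3^3 + 3 + 1; = 31; G_1 = 31−1 = 30
step 1: 30 = 3^3 + 3; sub 4 for 3: 4^4 + 4; = 260; G_2 = 260−1 = 259
step 2: 259 = 4^4 + 3; sub 5 for 4: 5^5 + 3; = 3128; G_3 = 3128−1 = 3127
step 3: 3127 = 5^5 + 2; sub 6 for 5: 6^6 + 2; = 46658; G_4 = 46658−1 = 46657
step 4: 46657 = 6^6 + 1; sub 7 for 6: 7^7 + 1; = 823544; G_5 = 823544−1 = 823543
step 5: 823543 = 7^7; sub 8 for 7: 8^8; = 16777216; G_6 = 16777216−1 = 16777215
step 6: 16777215 = 7·8^7 + 7·8^6 + 7·8^5 + 7·8^4 + 7·8^3 + 7·8^2 + 7·8 + 7; sub 9 for 8: 7·9^7 + 7·9^6 + 7·9^5 + 7·9^4 + 7·9^3 + 7·9^2 + 7·9 + 7; = 37665880; G_7 = 37665880−1 = 37665879
step 7: 37665879 = 7·9^7 + 7·9^6 + 7·9^5 + 7·9^4 + 7·9^3 + 7·9^2 + 7·9 + 6; sub 10 for 9: 7·10^7 + 7·10^6 + 7·10^5 + 7·10^4 + 7·10^3 + 7·10^2 + 7·10 + 6; = 77777776; G_8 = 77777776−1 = 77777775

7, 30, 259, 3127, 46657, 823543, 16777215, 37665879, 77777775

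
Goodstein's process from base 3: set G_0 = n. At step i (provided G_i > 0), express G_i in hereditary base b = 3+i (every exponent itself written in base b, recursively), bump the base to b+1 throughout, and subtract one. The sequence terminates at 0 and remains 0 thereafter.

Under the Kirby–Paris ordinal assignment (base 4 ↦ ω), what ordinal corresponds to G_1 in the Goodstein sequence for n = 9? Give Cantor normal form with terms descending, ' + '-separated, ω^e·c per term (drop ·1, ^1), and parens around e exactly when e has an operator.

ω·3 + 3

9 —HB3→ 3^2 —bump→ 4^2 = 16 —(−1)→ 15
15 —HB4→ 3·4 + 3 —bump→ 3·5 + 3 = 18 —(−1)→ 17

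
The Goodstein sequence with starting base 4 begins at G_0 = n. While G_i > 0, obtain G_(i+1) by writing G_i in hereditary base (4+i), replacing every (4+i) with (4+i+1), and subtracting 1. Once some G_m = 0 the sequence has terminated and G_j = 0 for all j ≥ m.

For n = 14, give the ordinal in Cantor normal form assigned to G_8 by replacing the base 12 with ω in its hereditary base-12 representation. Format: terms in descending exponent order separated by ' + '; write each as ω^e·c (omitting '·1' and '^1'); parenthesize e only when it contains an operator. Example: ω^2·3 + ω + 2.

ω·2 + 1

i=0: 14 = 3·4 + 2 (b=4); 4→5: 3·5 + 2 = 17; 17−1 = 16
i=1: 16 = 3·5 + 1 (b=5); 5→6: 3·6 + 1 = 19; 19−1 = 18
i=2: 18 = 3·6 (b=6); 6→7: 3·7 = 21; 21−1 = 20
i=3: 20 = 2·7 + 6 (b=7); 7→8: 2·8 + 6 = 22; 22−1 = 21
i=4: 21 = 2·8 + 5 (b=8); 8→9: 2·9 + 5 = 23; 23−1 = 22
i=5: 22 = 2·9 + 4 (b=9); 9→10: 2·10 + 4 = 24; 24−1 = 23
i=6: 23 = 2·10 + 3 (b=10); 10→11: 2·11 + 3 = 25; 25−1 = 24
i=7: 24 = 2·11 + 2 (b=11); 11→12: 2·12 + 2 = 26; 26−1 = 25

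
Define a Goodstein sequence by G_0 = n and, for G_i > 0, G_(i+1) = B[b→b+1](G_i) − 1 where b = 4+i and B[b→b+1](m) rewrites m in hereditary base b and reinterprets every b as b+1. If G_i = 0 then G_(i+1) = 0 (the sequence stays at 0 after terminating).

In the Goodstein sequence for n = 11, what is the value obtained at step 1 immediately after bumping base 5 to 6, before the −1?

i=0: 11 = 2·4 + 3 (b=4); 4→5: 2·5 + 3 = 13; 13−1 = 12
i=1: 12 = 2·5 + 2 (b=5); 5→6: 2·6 + 2 = 14; 14−1 = 13

14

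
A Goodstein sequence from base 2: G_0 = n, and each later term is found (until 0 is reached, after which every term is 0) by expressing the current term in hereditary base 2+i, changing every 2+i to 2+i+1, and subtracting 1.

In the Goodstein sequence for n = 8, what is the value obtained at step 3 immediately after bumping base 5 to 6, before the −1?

93396

8 —HB2→ 2^(2 + 1) —bump→ 3^(3 + 1) = 81 —(−1)→ 80
80 —HB3→ 2·3^3 + 2·3^2 + 2·3 + 2 —bump→ 2·4^4 + 2·4^2 + 2·4 + 2 = 554 —(−1)→ 553
553 —HB4→ 2·4^4 + 2·4^2 + 2·4 + 1 —bump→ 2·5^5 + 2·5^2 + 2·5 + 1 = 6311 —(−1)→ 6310
6310 —HB5→ 2·5^5 + 2·5^2 + 2·5 —bump→ 2·6^6 + 2·6^2 + 2·6 = 93396 —(−1)→ 93395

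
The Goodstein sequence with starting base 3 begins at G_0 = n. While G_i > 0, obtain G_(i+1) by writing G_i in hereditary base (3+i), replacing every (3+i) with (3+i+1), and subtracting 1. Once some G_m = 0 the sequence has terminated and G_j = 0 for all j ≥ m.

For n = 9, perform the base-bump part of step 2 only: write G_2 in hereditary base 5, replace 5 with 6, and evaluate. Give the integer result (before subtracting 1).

[0] 9 ≡ 3^2 (base 3). Lift 4: 16. −1: 15.
[1] 15 ≡ 3·4 + 3 (base 4). Lift 5: 18. −1: 17.
[2] 17 ≡ 3·5 + 2 (base 5). Lift 6: 20. −1: 19.

20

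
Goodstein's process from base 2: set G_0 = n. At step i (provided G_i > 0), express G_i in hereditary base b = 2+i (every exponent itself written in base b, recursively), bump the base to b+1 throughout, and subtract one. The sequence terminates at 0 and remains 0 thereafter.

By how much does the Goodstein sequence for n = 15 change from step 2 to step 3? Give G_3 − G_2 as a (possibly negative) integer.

17469

15 —HB2→ 2^(2 + 1) + 2^2 + 2 + 1 —bump→ 3^(3 + 1) + 3^3 + 3 + 1 = 112 —(−1)→ 111
111 —HB3→ 3^(3 + 1) + 3^3 + 3 —bump→ 4^(4 + 1) + 4^4 + 4 = 1284 —(−1)→ 1283
1283 —HB4→ 4^(4 + 1) + 4^4 + 3 —bump→ 5^(5 + 1) + 5^5 + 3 = 18753 —(−1)→ 18752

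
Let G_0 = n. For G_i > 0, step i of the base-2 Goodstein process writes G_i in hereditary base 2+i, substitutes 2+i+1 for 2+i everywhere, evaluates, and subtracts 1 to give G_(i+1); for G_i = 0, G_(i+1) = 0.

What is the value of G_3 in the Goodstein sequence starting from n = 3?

[0] 3 ≡ 2 + 1 (base 2). Lift 3: 4. −1: 3.
[1] 3 ≡ 3 (base 3). Lift 4: 4. −1: 3.
[2] 3 ≡ 3 (base 4). Lift 5: 3. −1: 2.
[3] 2 ≡ 2 (base 5). Lift 6: 2. −1: 1.

2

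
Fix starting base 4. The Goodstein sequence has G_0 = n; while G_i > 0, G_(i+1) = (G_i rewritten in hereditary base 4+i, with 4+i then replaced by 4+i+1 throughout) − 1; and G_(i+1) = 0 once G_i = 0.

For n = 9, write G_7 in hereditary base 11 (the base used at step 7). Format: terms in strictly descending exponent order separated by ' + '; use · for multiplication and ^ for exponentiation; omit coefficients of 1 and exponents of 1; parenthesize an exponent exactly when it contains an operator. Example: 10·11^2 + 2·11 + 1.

11

(0) 9|_4 = 2·4 + 1 ↦ 2·5 + 1|_5 = 11 ⇒ 10
(1) 10|_5 = 2·5 ↦ 2·6|_6 = 12 ⇒ 11
(2) 11|_6 = 6 + 5 ↦ 7 + 5|_7 = 12 ⇒ 11
(3) 11|_7 = 7 + 4 ↦ 8 + 4|_8 = 12 ⇒ 11
(4) 11|_8 = 8 + 3 ↦ 9 + 3|_9 = 12 ⇒ 11
(5) 11|_9 = 9 + 2 ↦ 10 + 2|_10 = 12 ⇒ 11
(6) 11|_10 = 10 + 1 ↦ 11 + 1|_11 = 12 ⇒ 11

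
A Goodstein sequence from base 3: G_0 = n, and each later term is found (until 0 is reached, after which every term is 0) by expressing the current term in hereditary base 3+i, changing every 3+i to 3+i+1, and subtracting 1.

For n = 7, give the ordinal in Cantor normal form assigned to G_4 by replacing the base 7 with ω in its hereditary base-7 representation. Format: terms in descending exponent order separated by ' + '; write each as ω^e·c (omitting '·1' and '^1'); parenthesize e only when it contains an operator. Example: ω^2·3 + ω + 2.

base 3: 7 = 2·3 + 1; at 4: 2·4 + 1 = 9; next = 8
base 4: 8 = 2·4; at 5: 2·5 = 10; next = 9
base 5: 9 = 5 + 4; at 6: 6 + 4 = 10; next = 9
base 6: 9 = 6 + 3; at 7: 7 + 3 = 10; next = 9

ω + 2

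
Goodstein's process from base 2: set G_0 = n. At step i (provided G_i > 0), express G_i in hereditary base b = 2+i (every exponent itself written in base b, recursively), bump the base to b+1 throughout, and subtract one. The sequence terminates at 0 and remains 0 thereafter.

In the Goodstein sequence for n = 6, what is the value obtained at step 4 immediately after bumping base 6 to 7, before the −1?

i=0: 6 = 2^2 + 2 (b=2); 2→3: 3^3 + 3 = 30; 30−1 = 29
i=1: 29 = 3^3 + 2 (b=3); 3→4: 4^4 + 2 = 258; 258−1 = 257
i=2: 257 = 4^4 + 1 (b=4); 4→5: 5^5 + 1 = 3126; 3126−1 = 3125
i=3: 3125 = 5^5 (b=5); 5→6: 6^6 = 46656; 46656−1 = 46655
i=4: 46655 = 5·6^5 + 5·6^4 + 5·6^3 + 5·6^2 + 5·6 + 5 (b=6); 6→7: 5·7^5 + 5·7^4 + 5·7^3 + 5·7^2 + 5·7 + 5 = 98040; 98040−1 = 98039

98040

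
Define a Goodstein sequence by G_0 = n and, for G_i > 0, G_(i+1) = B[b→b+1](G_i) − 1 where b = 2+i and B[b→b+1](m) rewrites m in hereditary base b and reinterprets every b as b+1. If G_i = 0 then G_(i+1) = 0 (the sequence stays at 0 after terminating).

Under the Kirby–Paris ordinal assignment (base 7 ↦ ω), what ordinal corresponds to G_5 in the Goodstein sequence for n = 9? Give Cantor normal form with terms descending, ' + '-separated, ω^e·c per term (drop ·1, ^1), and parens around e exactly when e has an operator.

base 2: 9 = 2^(2 + 1) + 1; at 3: 3^(3 + 1) + 1 = 82; next = 81
base 3: 81 = 3^(3 + 1); at 4: 4^(4 + 1) = 1024; next = 1023
base 4: 1023 = 3·4^4 + 3·4^3 + 3·4^2 + 3·4 + 3; at 5: 3·5^5 + 3·5^3 + 3·5^2 + 3·5 + 3 = 9843; next = 9842
base 5: 9842 = 3·5^5 + 3·5^3 + 3·5^2 + 3·5 + 2; at 6: 3·6^6 + 3·6^3 + 3·6^2 + 3·6 + 2 = 140744; next = 140743
base 6: 140743 = 3·6^6 + 3·6^3 + 3·6^2 + 3·6 + 1; at 7: 3·7^7 + 3·7^3 + 3·7^2 + 3·7 + 1 = 2471827; next = 2471826
base 7: 2471826 = 3·7^7 + 3·7^3 + 3·7^2 + 3·7; at 8: 3·8^8 + 3·8^3 + 3·8^2 + 3·8 = 50333400; next = 50333399

ω^ω·3 + ω^3·3 + ω^2·3 + ω·3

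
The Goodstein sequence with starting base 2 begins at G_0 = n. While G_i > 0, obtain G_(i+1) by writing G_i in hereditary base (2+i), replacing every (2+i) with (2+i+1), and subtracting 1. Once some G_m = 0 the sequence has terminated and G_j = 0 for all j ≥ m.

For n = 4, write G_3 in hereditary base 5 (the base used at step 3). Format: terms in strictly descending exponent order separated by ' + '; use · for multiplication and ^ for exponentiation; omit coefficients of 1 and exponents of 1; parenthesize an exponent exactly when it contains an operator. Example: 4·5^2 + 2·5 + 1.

2·5^2 + 2·5

4 —HB2→ 2^2 —bump→ 3^3 = 27 —(−1)→ 26
26 —HB3→ 2·3^2 + 2·3 + 2 —bump→ 2·4^2 + 2·4 + 2 = 42 —(−1)→ 41
41 —HB4→ 2·4^2 + 2·4 + 1 —bump→ 2·5^2 + 2·5 + 1 = 61 —(−1)→ 60
60 —HB5→ 2·5^2 + 2·5 —bump→ 2·6^2 + 2·6 = 84 —(−1)→ 83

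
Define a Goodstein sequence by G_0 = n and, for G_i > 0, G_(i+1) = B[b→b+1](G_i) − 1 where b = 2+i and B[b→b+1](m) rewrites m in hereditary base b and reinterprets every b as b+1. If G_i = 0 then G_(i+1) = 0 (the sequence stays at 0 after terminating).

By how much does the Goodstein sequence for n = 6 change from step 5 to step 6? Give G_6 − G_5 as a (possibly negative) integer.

(0) 6|_2 = 2^2 + 2 ↦ 3^3 + 3|_3 = 30 ⇒ 29
(1) 29|_3 = 3^3 + 2 ↦ 4^4 + 2|_4 = 258 ⇒ 257
(2) 257|_4 = 4^4 + 1 ↦ 5^5 + 1|_5 = 3126 ⇒ 3125
(3) 3125|_5 = 5^5 ↦ 6^6|_6 = 46656 ⇒ 46655
(4) 46655|_6 = 5·6^5 + 5·6^4 + 5·6^3 + 5·6^2 + 5·6 + 5 ↦ 5·7^5 + 5·7^4 + 5·7^3 + 5·7^2 + 5·7 + 5|_7 = 98040 ⇒ 98039
(5) 98039|_7 = 5·7^5 + 5·7^4 + 5·7^3 + 5·7^2 + 5·7 + 4 ↦ 5·8^5 + 5·8^4 + 5·8^3 + 5·8^2 + 5·8 + 4|_8 = 187244 ⇒ 187243

89204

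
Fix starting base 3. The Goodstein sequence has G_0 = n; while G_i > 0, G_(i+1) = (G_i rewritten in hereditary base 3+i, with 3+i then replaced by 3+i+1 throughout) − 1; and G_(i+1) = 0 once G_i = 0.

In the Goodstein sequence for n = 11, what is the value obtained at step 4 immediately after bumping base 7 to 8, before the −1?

(0) 11|_3 = 3^2 + 2 ↦ 4^2 + 2|_4 = 18 ⇒ 17
(1) 17|_4 = 4^2 + 1 ↦ 5^2 + 1|_5 = 26 ⇒ 25
(2) 25|_5 = 5^2 ↦ 6^2|_6 = 36 ⇒ 35
(3) 35|_6 = 5·6 + 5 ↦ 5·7 + 5|_7 = 40 ⇒ 39

44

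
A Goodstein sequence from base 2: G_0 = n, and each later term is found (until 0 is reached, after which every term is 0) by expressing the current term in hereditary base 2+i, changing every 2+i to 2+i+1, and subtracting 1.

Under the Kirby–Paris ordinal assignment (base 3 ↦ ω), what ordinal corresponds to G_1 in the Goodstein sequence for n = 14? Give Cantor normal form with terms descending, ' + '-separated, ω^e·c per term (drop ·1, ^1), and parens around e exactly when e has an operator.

ω^(ω + 1) + ω^ω + 2

base 2: 14 = 2^(2 + 1) + 2^2 + 2; at 3: 3^(3 + 1) + 3^3 + 3 = 111; next = 110
base 3: 110 = 3^(3 + 1) + 3^3 + 2; at 4: 4^(4 + 1) + 4^4 + 2 = 1282; next = 1281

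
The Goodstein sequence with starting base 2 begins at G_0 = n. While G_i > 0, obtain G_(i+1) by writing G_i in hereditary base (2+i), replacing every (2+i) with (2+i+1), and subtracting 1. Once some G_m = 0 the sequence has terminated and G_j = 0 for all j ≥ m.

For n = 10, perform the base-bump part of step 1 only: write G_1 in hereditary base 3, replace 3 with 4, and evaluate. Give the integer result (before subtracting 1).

G_0=10  [base 2] 2^(2 + 1) + 2  →[2↦3]→  3^(3 + 1) + 3 = 84  −1 ⇒ G_1=83
G_1=83  [base 3] 3^(3 + 1) + 2  →[3↦4]→  4^(4 + 1) + 2 = 1026  −1 ⇒ G_2=1025

1026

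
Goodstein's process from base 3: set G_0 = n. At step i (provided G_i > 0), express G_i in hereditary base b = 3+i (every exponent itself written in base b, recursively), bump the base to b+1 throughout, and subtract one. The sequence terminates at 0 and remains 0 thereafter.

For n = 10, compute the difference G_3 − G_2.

3

G_0 = 10. HB_3(10) = 3^2 + 1. Bump = 17. G_1 = 16.
G_1 = 16. HB_4(16) = 4^2. Bump = 25. G_2 = 24.
G_2 = 24. HB_5(24) = 4·5 + 4. Bump = 28. G_3 = 27.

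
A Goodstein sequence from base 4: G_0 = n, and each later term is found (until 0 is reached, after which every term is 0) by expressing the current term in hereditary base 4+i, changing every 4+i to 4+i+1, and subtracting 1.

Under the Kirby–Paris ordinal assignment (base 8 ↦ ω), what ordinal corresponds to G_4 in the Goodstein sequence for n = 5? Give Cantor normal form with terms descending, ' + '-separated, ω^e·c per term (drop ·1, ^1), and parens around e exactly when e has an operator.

G_0 = 5. HB_4(5) = 4 + 1. Bump = 6. G_1 = 5.
G_1 = 5. HB_5(5) = 5. Bump = 6. G_2 = 5.
G_2 = 5. HB_6(5) = 5. Bump = 5. G_3 = 4.
G_3 = 4. HB_7(4) = 4. Bump = 4. G_4 = 3.
G_4 = 3. HB_8(3) = 3. Bump = 3. G_5 = 2.

3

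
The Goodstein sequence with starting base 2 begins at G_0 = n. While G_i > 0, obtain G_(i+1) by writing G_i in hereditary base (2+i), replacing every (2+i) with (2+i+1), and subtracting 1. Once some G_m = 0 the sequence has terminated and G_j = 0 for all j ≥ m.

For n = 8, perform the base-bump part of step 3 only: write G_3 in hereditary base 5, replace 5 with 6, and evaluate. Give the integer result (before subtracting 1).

(0) 8|_2 = 2^(2 + 1) ↦ 3^(3 + 1)|_3 = 81 ⇒ 80
(1) 80|_3 = 2·3^3 + 2·3^2 + 2·3 + 2 ↦ 2·4^4 + 2·4^2 + 2·4 + 2|_4 = 554 ⇒ 553
(2) 553|_4 = 2·4^4 + 2·4^2 + 2·4 + 1 ↦ 2·5^5 + 2·5^2 + 2·5 + 1|_5 = 6311 ⇒ 6310
(3) 6310|_5 = 2·5^5 + 2·5^2 + 2·5 ↦ 2·6^6 + 2·6^2 + 2·6|_6 = 93396 ⇒ 93395

93396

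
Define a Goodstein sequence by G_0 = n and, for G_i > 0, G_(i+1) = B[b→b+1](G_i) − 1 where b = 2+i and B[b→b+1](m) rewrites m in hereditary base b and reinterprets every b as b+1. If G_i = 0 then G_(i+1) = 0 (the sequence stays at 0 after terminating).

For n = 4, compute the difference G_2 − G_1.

G_0 = 4. HB_2(4) = 2^2. Bump = 27. G_1 = 26.
G_1 = 26. HB_3(26) = 2·3^2 + 2·3 + 2. Bump = 42. G_2 = 41.

15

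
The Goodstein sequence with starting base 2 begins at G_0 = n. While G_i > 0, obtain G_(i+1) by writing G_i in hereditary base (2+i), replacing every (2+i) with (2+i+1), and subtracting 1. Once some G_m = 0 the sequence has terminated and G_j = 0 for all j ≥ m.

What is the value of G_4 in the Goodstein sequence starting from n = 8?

93395

8 —HB2→ 2^(2 + 1) —bump→ 3^(3 + 1) = 81 —(−1)→ 80
80 —HB3→ 2·3^3 + 2·3^2 + 2·3 + 2 —bump→ 2·4^4 + 2·4^2 + 2·4 + 2 = 554 —(−1)→ 553
553 —HB4→ 2·4^4 + 2·4^2 + 2·4 + 1 —bump→ 2·5^5 + 2·5^2 + 2·5 + 1 = 6311 —(−1)→ 6310
6310 —HB5→ 2·5^5 + 2·5^2 + 2·5 —bump→ 2·6^6 + 2·6^2 + 2·6 = 93396 —(−1)→ 93395
93395 —HB6→ 2·6^6 + 2·6^2 + 6 + 5 —bump→ 2·7^7 + 2·7^2 + 7 + 5 = 1647196 —(−1)→ 1647195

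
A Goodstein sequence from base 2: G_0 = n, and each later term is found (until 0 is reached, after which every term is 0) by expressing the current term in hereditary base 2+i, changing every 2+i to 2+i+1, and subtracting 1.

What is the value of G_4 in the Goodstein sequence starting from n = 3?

[0] 3 ≡ 2 + 1 (base 2). Lift 3: 4. −1: 3.
[1] 3 ≡ 3 (base 3). Lift 4: 4. −1: 3.
[2] 3 ≡ 3 (base 4). Lift 5: 3. −1: 2.
[3] 2 ≡ 2 (base 5). Lift 6: 2. −1: 1.
[4] 1 ≡ 1 (base 6). Lift 7: 1. −1: 0.

1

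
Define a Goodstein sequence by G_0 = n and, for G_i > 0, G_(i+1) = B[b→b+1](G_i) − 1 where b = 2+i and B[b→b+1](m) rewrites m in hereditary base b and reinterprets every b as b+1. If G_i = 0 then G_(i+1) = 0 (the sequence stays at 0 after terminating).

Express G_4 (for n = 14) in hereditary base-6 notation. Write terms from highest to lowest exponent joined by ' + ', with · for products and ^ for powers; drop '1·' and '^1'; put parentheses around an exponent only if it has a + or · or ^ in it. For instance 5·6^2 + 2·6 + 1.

6^(6 + 1) + 5·6^5 + 5·6^4 + 5·6^3 + 5·6^2 + 5·6 + 5

base 2: 14 = 2^(2 + 1) + 2^2 + 2; at 3: 3^(3 + 1) + 3^3 + 3 = 111; next = 110
base 3: 110 = 3^(3 + 1) + 3^3 + 2; at 4: 4^(4 + 1) + 4^4 + 2 = 1282; next = 1281
base 4: 1281 = 4^(4 + 1) + 4^4 + 1; at 5: 5^(5 + 1) + 5^5 + 1 = 18751; next = 18750
base 5: 18750 = 5^(5 + 1) + 5^5; at 6: 6^(6 + 1) + 6^6 = 326592; next = 326591
base 6: 326591 = 6^(6 + 1) + 5·6^5 + 5·6^4 + 5·6^3 + 5·6^2 + 5·6 + 5; at 7: 7^(7 + 1) + 5·7^5 + 5·7^4 + 5·7^3 + 5·7^2 + 5·7 + 5 = 5862841; next = 5862840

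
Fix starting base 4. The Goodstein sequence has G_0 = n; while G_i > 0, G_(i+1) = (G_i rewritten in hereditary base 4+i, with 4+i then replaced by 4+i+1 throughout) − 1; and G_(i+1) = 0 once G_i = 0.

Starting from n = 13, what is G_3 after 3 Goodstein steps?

base 4: 13 = 3·4 + 1; at 5: 3·5 + 1 = 16; next = 15
base 5: 15 = 3·5; at 6: 3·6 = 18; next = 17
base 6: 17 = 2·6 + 5; at 7: 2·7 + 5 = 19; next = 18
base 7: 18 = 2·7 + 4; at 8: 2·8 + 4 = 20; next = 19

18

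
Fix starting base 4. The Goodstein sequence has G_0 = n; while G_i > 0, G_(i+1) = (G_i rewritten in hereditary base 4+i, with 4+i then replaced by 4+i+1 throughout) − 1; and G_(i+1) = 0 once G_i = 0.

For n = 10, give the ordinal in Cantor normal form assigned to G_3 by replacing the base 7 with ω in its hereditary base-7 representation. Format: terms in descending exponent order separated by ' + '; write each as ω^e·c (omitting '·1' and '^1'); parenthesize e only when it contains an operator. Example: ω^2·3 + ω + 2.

base 4: 10 = 2·4 + 2; at 5: 2·5 + 2 = 12; next = 11
base 5: 11 = 2·5 + 1; at 6: 2·6 + 1 = 13; next = 12
base 6: 12 = 2·6; at 7: 2·7 = 14; next = 13

ω + 6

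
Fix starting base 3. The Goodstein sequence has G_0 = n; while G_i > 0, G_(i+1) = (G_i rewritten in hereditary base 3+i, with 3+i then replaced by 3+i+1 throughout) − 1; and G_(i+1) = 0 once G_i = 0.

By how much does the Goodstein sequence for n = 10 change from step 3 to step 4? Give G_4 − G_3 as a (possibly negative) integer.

3

[0] 10 ≡ 3^2 + 1 (base 3). Lift 4: 17. −1: 16.
[1] 16 ≡ 4^2 (base 4). Lift 5: 25. −1: 24.
[2] 24 ≡ 4·5 + 4 (base 5). Lift 6: 28. −1: 27.
[3] 27 ≡ 4·6 + 3 (base 6). Lift 7: 31. −1: 30.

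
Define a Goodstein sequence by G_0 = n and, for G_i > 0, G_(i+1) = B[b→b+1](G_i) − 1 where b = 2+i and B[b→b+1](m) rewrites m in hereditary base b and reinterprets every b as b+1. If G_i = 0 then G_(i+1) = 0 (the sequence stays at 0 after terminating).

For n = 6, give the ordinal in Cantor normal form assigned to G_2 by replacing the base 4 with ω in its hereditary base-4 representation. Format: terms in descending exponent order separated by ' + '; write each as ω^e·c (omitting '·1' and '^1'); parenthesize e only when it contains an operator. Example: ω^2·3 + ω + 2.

ω^ω + 1

[0] 6 ≡ 2^2 + 2 (base 2). Lift 3: 30. −1: 29.
[1] 29 ≡ 3^3 + 2 (base 3). Lift 4: 258. −1: 257.
[2] 257 ≡ 4^4 + 1 (base 4). Lift 5: 3126. −1: 3125.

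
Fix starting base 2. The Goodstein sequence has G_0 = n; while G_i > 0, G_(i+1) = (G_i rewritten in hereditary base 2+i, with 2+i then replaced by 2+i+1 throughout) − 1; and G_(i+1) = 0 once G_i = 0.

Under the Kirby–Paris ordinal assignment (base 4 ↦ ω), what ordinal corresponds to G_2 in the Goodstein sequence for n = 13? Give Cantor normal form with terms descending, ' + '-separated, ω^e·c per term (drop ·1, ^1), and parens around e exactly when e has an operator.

ω^(ω + 1) + ω^3·3 + ω^2·3 + ω·3 + 3

[0] 13 ≡ 2^(2 + 1) + 2^2 + 1 (base 2). Lift 3: 109. −1: 108.
[1] 108 ≡ 3^(3 + 1) + 3^3 (base 3). Lift 4: 1280. −1: 1279.
[2] 1279 ≡ 4^(4 + 1) + 3·4^3 + 3·4^2 + 3·4 + 3 (base 4). Lift 5: 16093. −1: 16092.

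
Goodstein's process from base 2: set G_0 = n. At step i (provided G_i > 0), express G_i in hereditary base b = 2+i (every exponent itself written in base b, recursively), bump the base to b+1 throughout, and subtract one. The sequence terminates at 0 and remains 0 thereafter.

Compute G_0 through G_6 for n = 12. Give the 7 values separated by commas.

(0) 12|_2 = 2^(2 + 1) + 2^2 ↦ 3^(3 + 1) + 3^3|_3 = 108 ⇒ 107
(1) 107|_3 = 3^(3 + 1) + 2·3^2 + 2·3 + 2 ↦ 4^(4 + 1) + 2·4^2 + 2·4 + 2|_4 = 1066 ⇒ 1065
(2) 1065|_4 = 4^(4 + 1) + 2·4^2 + 2·4 + 1 ↦ 5^(5 + 1) + 2·5^2 + 2·5 + 1|_5 = 15686 ⇒ 15685
(3) 15685|_5 = 5^(5 + 1) + 2·5^2 + 2·5 ↦ 6^(6 + 1) + 2·6^2 + 2·6|_6 = 280020 ⇒ 280019
(4) 280019|_6 = 6^(6 + 1) + 2·6^2 + 6 + 5 ↦ 7^(7 + 1) + 2·7^2 + 7 + 5|_7 = 5764911 ⇒ 5764910
(5) 5764910|_7 = 7^(7 + 1) + 2·7^2 + 7 + 4 ↦ 8^(8 + 1) + 2·8^2 + 8 + 4|_8 = 134217868 ⇒ 134217867

12, 107, 1065, 15685, 280019, 5764910, 134217867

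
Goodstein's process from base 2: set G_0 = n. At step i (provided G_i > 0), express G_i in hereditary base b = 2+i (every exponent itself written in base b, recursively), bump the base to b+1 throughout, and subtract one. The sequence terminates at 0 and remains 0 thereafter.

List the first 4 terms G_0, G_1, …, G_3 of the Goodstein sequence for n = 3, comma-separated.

3, 3, 3, 2

base 2: 3 = 2 + 1; at 3: 3 + 1 = 4; next = 3
base 3: 3 = 3; at 4: 4 = 4; next = 3
base 4: 3 = 3; at 5: 3 = 3; next = 2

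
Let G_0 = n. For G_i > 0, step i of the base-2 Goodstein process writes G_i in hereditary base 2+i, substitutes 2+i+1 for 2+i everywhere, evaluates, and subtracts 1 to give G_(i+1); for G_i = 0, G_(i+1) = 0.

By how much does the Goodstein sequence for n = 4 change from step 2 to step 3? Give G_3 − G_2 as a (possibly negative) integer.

19

step 0: 4 = 2^2; sub 3 for 2: 3^3; = 27; G_1 = 27−1 = 26
step 1: 26 = 2·3^2 + 2·3 + 2; sub 4 for 3: 2·4^2 + 2·4 + 2; = 42; G_2 = 42−1 = 41
step 2: 41 = 2·4^2 + 2·4 + 1; sub 5 for 4: 2·5^2 + 2·5 + 1; = 61; G_3 = 61−1 = 60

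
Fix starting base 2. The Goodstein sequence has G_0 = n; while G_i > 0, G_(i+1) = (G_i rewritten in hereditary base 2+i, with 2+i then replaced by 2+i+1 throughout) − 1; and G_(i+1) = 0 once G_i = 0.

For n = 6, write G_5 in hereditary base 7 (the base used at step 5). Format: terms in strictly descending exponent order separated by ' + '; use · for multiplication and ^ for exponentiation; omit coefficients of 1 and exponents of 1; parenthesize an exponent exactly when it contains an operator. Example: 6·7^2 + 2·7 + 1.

5·7^5 + 5·7^4 + 5·7^3 + 5·7^2 + 5·7 + 4

G_0=6  [base 2] 2^2 + 2  →[2↦3]→  3^3 + 3 = 30  −1 ⇒ G_1=29
G_1=29  [base 3] 3^3 + 2  →[3↦4]→  4^4 + 2 = 258  −1 ⇒ G_2=257
G_2=257  [base 4] 4^4 + 1  →[4↦5]→  5^5 + 1 = 3126  −1 ⇒ G_3=3125
G_3=3125  [base 5] 5^5  →[5↦6]→  6^6 = 46656  −1 ⇒ G_4=46655
G_4=46655  [base 6] 5·6^5 + 5·6^4 + 5·6^3 + 5·6^2 + 5·6 + 5  →[6↦7]→  5·7^5 + 5·7^4 + 5·7^3 + 5·7^2 + 5·7 + 5 = 98040  −1 ⇒ G_5=98039
G_5=98039  [base 7] 5·7^5 + 5·7^4 + 5·7^3 + 5·7^2 + 5·7 + 4  →[7↦8]→  5·8^5 + 5·8^4 + 5·8^3 + 5·8^2 + 5·8 + 4 = 187244  −1 ⇒ G_6=187243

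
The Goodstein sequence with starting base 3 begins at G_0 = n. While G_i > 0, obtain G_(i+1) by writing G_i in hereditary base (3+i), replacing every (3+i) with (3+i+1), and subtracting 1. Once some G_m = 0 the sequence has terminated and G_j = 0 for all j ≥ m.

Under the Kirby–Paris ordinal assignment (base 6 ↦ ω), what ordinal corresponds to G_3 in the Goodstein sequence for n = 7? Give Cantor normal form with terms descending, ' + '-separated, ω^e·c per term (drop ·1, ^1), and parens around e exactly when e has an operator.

[0] 7 ≡ 2·3 + 1 (base 3). Lift 4: 9. −1: 8.
[1] 8 ≡ 2·4 (base 4). Lift 5: 10. −1: 9.
[2] 9 ≡ 5 + 4 (base 5). Lift 6: 10. −1: 9.

ω + 3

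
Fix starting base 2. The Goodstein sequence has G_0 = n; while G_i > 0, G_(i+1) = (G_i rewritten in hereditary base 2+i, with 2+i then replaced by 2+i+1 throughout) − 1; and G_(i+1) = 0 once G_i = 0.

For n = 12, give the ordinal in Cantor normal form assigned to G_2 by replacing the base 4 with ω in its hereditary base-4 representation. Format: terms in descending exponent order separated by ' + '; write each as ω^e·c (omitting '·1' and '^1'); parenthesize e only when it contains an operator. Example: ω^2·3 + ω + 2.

ω^(ω + 1) + ω^2·2 + ω·2 + 1

G_0=12  [base 2] 2^(2 + 1) + 2^2  →[2↦3]→  3^(3 + 1) + 3^3 = 108  −1 ⇒ G_1=107
G_1=107  [base 3] 3^(3 + 1) + 2·3^2 + 2·3 + 2  →[3↦4]→  4^(4 + 1) + 2·4^2 + 2·4 + 2 = 1066  −1 ⇒ G_2=1065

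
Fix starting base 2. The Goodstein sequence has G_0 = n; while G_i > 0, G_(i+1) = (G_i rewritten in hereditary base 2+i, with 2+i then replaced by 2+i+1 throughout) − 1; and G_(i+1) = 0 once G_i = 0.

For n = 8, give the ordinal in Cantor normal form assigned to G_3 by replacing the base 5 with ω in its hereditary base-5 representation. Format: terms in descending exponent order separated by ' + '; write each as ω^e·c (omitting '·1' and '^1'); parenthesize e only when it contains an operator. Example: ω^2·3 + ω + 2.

ω^ω·2 + ω^2·2 + ω·2

[0] 8 ≡ 2^(2 + 1) (base 2). Lift 3: 81. −1: 80.
[1] 80 ≡ 2·3^3 + 2·3^2 + 2·3 + 2 (base 3). Lift 4: 554. −1: 553.
[2] 553 ≡ 2·4^4 + 2·4^2 + 2·4 + 1 (base 4). Lift 5: 6311. −1: 6310.
[3] 6310 ≡ 2·5^5 + 2·5^2 + 2·5 (base 5). Lift 6: 93396. −1: 93395.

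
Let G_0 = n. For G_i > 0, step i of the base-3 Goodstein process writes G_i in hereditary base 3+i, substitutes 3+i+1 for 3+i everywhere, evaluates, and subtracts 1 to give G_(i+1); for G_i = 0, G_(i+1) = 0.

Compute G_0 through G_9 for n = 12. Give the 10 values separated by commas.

[0] 12 ≡ 3^2 + 3 (base 3). Lift 4: 20. −1: 19.
[1] 19 ≡ 4^2 + 3 (base 4). Lift 5: 28. −1: 27.
[2] 27 ≡ 5^2 + 2 (base 5). Lift 6: 38. −1: 37.
[3] 37 ≡ 6^2 + 1 (base 6). Lift 7: 50. −1: 49.
[4] 49 ≡ 7^2 (base 7). Lift 8: 64. −1: 63.
[5] 63 ≡ 7·8 + 7 (base 8). Lift 9: 70. −1: 69.
[6] 69 ≡ 7·9 + 6 (base 9). Lift 10: 76. −1: 75.
[7] 75 ≡ 7·10 + 5 (base 10). Lift 11: 82. −1: 81.
[8] 81 ≡ 7·11 + 4 (base 11). Lift 12: 88. −1: 87.

12, 19, 27, 37, 49, 63, 69, 75, 81, 87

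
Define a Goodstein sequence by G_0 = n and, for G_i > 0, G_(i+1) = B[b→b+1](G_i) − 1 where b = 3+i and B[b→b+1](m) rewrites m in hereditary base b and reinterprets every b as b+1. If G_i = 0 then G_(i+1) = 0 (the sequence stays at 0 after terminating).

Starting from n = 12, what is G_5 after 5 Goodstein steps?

12 —HB3→ 3^2 + 3 —bump→ 4^2 + 4 = 20 —(−1)→ 19
19 —HB4→ 4^2 + 3 —bump→ 5^2 + 3 = 28 —(−1)→ 27
27 —HB5→ 5^2 + 2 —bump→ 6^2 + 2 = 38 —(−1)→ 37
37 —HB6→ 6^2 + 1 —bump→ 7^2 + 1 = 50 —(−1)→ 49
49 —HB7→ 7^2 —bump→ 8^2 = 64 —(−1)→ 63
63 —HB8→ 7·8 + 7 —bump→ 7·9 + 7 = 70 —(−1)→ 69

63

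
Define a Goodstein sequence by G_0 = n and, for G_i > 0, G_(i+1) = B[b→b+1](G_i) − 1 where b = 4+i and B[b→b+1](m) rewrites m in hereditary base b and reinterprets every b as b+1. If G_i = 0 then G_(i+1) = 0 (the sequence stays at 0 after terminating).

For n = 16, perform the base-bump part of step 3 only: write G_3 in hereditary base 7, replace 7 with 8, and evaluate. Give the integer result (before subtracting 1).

34

16 —HB4→ 4^2 —bump→ 5^2 = 25 —(−1)→ 24
24 —HB5→ 4·5 + 4 —bump→ 4·6 + 4 = 28 —(−1)→ 27
27 —HB6→ 4·6 + 3 —bump→ 4·7 + 3 = 31 —(−1)→ 30
30 —HB7→ 4·7 + 2 —bump→ 4·8 + 2 = 34 —(−1)→ 33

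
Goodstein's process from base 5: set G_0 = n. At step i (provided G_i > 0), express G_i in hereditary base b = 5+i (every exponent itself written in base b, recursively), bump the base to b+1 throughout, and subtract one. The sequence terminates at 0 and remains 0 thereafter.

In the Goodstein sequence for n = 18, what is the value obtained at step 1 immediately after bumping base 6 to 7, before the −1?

23

base 5: 18 = 3·5 + 3; at 6: 3·6 + 3 = 21; next = 20
base 6: 20 = 3·6 + 2; at 7: 3·7 + 2 = 23; next = 22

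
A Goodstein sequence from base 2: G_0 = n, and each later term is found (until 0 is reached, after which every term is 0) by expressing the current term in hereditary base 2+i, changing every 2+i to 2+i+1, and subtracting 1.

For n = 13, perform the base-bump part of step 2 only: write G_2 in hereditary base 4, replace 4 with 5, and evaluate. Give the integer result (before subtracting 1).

G_0 = 13. HB_2(13) = 2^(2 + 1) + 2^2 + 1. Bump = 109. G_1 = 108.
G_1 = 108. HB_3(108) = 3^(3 + 1) + 3^3. Bump = 1280. G_2 = 1279.
G_2 = 1279. HB_4(1279) = 4^(4 + 1) + 3·4^3 + 3·4^2 + 3·4 + 3. Bump = 16093. G_3 = 16092.

16093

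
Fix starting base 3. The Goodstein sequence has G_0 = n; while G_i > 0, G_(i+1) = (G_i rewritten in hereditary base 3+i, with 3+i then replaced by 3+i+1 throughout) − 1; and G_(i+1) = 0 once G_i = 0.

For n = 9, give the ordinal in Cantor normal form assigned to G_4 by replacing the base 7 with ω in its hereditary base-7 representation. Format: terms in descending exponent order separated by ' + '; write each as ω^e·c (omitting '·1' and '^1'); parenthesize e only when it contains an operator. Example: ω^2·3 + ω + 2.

base 3: 9 = 3^2; at 4: 4^2 = 16; next = 15
base 4: 15 = 3·4 + 3; at 5: 3·5 + 3 = 18; next = 17
base 5: 17 = 3·5 + 2; at 6: 3·6 + 2 = 20; next = 19
base 6: 19 = 3·6 + 1; at 7: 3·7 + 1 = 22; next = 21
base 7: 21 = 3·7; at 8: 3·8 = 24; next = 23

ω·3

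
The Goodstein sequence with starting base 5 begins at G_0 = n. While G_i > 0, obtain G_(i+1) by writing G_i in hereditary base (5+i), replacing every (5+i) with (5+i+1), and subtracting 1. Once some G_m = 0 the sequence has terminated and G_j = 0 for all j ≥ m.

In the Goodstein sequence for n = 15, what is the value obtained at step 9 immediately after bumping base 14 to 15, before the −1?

24

(0) 15|_5 = 3·5 ↦ 3·6|_6 = 18 ⇒ 17
(1) 17|_6 = 2·6 + 5 ↦ 2·7 + 5|_7 = 19 ⇒ 18
(2) 18|_7 = 2·7 + 4 ↦ 2·8 + 4|_8 = 20 ⇒ 19
(3) 19|_8 = 2·8 + 3 ↦ 2·9 + 3|_9 = 21 ⇒ 20
(4) 20|_9 = 2·9 + 2 ↦ 2·10 + 2|_10 = 22 ⇒ 21
(5) 21|_10 = 2·10 + 1 ↦ 2·11 + 1|_11 = 23 ⇒ 22
(6) 22|_11 = 2·11 ↦ 2·12|_12 = 24 ⇒ 23
(7) 23|_12 = 12 + 11 ↦ 13 + 11|_13 = 24 ⇒ 23
(8) 23|_13 = 13 + 10 ↦ 14 + 10|_14 = 24 ⇒ 23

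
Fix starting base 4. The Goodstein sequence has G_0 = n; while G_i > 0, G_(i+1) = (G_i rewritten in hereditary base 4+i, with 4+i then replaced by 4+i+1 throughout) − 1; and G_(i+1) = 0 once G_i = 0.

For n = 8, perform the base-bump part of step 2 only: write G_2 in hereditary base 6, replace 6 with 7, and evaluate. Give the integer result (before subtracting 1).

10

(0) 8|_4 = 2·4 ↦ 2·5|_5 = 10 ⇒ 9
(1) 9|_5 = 5 + 4 ↦ 6 + 4|_6 = 10 ⇒ 9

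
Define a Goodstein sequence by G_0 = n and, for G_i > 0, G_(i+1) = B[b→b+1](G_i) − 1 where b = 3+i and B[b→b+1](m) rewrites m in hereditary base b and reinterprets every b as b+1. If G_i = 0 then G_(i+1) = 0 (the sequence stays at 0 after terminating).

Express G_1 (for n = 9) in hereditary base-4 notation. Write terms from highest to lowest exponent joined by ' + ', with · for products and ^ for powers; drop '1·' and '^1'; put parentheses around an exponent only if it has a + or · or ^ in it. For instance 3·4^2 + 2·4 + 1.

base 3: 9 = 3^2; at 4: 4^2 = 16; next = 15
base 4: 15 = 3·4 + 3; at 5: 3·5 + 3 = 18; next = 17

3·4 + 3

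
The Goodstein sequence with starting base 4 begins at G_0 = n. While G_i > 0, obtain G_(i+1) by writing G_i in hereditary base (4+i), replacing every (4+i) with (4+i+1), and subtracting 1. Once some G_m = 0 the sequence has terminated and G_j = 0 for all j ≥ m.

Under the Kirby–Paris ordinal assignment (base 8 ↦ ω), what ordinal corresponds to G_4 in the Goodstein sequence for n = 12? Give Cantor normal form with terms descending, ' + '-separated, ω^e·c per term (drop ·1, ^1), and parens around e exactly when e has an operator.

ω·2 + 1

i=0: 12 = 3·4 (b=4); 4→5: 3·5 = 15; 15−1 = 14
i=1: 14 = 2·5 + 4 (b=5); 5→6: 2·6 + 4 = 16; 16−1 = 15
i=2: 15 = 2·6 + 3 (b=6); 6→7: 2·7 + 3 = 17; 17−1 = 16
i=3: 16 = 2·7 + 2 (b=7); 7→8: 2·8 + 2 = 18; 18−1 = 17
i=4: 17 = 2·8 + 1 (b=8); 8→9: 2·9 + 1 = 19; 19−1 = 18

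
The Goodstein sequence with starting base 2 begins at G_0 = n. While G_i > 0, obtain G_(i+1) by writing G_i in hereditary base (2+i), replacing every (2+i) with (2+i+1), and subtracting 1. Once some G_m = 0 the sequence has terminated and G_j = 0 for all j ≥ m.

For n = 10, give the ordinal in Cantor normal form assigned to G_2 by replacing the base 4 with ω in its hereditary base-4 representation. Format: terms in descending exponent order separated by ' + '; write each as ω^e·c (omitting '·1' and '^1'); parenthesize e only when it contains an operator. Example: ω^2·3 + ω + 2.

step 0: 10 = 2^(2 + 1) + 2; sub 3 for 2: 3^(3 + 1) + 3; = 84; G_1 = 84−1 = 83
step 1: 83 = 3^(3 + 1) + 2; sub 4 for 3: 4^(4 + 1) + 2; = 1026; G_2 = 1026−1 = 1025

ω^(ω + 1) + 1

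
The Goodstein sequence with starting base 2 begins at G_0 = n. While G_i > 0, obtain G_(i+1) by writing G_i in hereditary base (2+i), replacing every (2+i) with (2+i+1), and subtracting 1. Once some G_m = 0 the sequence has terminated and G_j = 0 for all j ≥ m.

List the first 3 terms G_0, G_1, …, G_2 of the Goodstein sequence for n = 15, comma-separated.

15, 111, 1283

(0) 15|_2 = 2^(2 + 1) + 2^2 + 2 + 1 ↦ 3^(3 + 1) + 3^3 + 3 + 1|_3 = 112 ⇒ 111
(1) 111|_3 = 3^(3 + 1) + 3^3 + 3 ↦ 4^(4 + 1) + 4^4 + 4|_4 = 1284 ⇒ 1283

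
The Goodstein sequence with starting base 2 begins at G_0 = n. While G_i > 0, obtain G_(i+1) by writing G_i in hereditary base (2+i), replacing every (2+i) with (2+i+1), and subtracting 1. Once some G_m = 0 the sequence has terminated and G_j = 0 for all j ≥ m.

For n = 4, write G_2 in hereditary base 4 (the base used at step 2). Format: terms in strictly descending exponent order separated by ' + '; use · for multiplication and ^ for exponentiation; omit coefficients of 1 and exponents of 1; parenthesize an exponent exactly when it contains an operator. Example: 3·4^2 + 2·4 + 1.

2·4^2 + 2·4 + 1

step 0: 4 = 2^2; sub 3 for 2: 3^3; = 27; G_1 = 27−1 = 26
step 1: 26 = 2·3^2 + 2·3 + 2; sub 4 for 3: 2·4^2 + 2·4 + 2; = 42; G_2 = 42−1 = 41
step 2: 41 = 2·4^2 + 2·4 + 1; sub 5 for 4: 2·5^2 + 2·5 + 1; = 61; G_3 = 61−1 = 60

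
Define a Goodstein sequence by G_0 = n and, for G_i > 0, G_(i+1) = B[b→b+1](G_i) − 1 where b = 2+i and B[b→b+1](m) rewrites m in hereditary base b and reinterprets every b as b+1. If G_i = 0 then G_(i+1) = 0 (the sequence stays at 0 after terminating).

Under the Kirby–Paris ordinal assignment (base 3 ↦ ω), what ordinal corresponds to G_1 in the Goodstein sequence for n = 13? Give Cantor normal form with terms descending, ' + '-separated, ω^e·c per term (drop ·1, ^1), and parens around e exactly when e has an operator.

(0) 13|_2 = 2^(2 + 1) + 2^2 + 1 ↦ 3^(3 + 1) + 3^3 + 1|_3 = 109 ⇒ 108
(1) 108|_3 = 3^(3 + 1) + 3^3 ↦ 4^(4 + 1) + 4^4|_4 = 1280 ⇒ 1279

ω^(ω + 1) + ω^ω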